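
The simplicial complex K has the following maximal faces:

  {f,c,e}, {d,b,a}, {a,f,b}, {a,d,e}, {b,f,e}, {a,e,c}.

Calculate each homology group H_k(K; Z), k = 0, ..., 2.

Take the total order a < b < c < d < e < f on the vertex set. Then K (dimension 2) consists of the simplices:

  0-simplices (6): a, b, c, d, e, f
  1-simplices (12): ab, ac, ad, ae, af, bd, be, bf, ce, cf, de, ef
  2-simplices (6): abd, abf, ace, ade, bef, cef

so the chain groups are C_0 ≅ Z^6, C_1 ≅ Z^12, C_2 ≅ Z^6.

Boundary ∂_1: C_1 → C_0 sends each edge [p,q] (with p < q) to q − p. For instance
  ∂cf = f − c.
As a 6×12 matrix over Z this has rank 5, with invariant factors (1,1,1,1,1).

Boundary ∂_2: C_2 → C_1 acts by ∂[p,q,r] = [q,r] − [p,r] + [p,q]. For instance
  ∂abd = bd − ad + ab,
  ∂bef = ef − bf + be.
As a 12×6 matrix over Z this has rank 6, with invariant factors (1,1,1,1,1,1).

From H_k ≅ ker(∂_k) / im(∂_{k+1}) we obtain:

  H_0: rank C_0 − rank ∂_1 = 6 − 5 = 1, and the invariant factors of ∂_1 are all 1, so H_0 ≅ Z.
  H_1: rank ker ∂_1 − rank ∂_2 = (12 − 5) − 6 = 1, and the invariant factors of ∂_2 are all 1, so H_1 ≅ Z.
  H_2: rank ker ∂_2 − rank ∂_3 = (6 − 6) − 0 = 0, and there is no ∂_3, so H_2 ≅ 0.

As a check, the Euler characteristic is 6 − 12 + 6 = 0, which agrees with 1 − 1 + 0 = 0.
(K is a triangulation of the cylinder S^1 x I.)

H_0 = Z,  H_1 = Z,  H_2 = 0.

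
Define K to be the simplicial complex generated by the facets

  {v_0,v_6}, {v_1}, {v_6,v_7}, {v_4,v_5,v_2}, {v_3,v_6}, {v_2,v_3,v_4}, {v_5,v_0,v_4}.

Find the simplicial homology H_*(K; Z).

H_0 = Z^2,  H_1 = Z,  H_2 = 0.

Order the vertices as v_0 < v_1 < v_2 < v_3 < v_4 < v_5 < v_6 < v_7. Listing each simplex with vertices in this order, K has dimension 2 with simplices:

  0-simplices (8): [v_0], [v_1], [v_2], [v_3], [v_4], [v_5], [v_6], [v_7]
  1-simplices (10): [v_0,v_4], [v_0,v_5], [v_0,v_6], [v_2,v_3], [v_2,v_4], [v_2,v_5], [v_3,v_4], [v_3,v_6], [v_4,v_5], [v_6,v_7]
  2-simplices (3): [v_0,v_4,v_5], [v_2,v_3,v_4], [v_2,v_4,v_5]

so the chain groups are C_0 ≅ Z^8, C_1 ≅ Z^10, C_2 ≅ Z^3.

Boundary ∂_1: C_1 → C_0 is given by ∂[p,q] = [q] − [p]. For instance
  ∂[v_0,v_6] = [v_6] − [v_0].
This gives a 8×10 integer matrix of rank 6; reducing to Smith normal form yields diagonal entries (1,1,1,1,1,1).

The boundary map ∂_2: C_2 → C_1 maps a triangle to the signed sum of its edges. For instance
  ∂[v_0,v_4,v_5] = [v_4,v_5] − [v_0,v_5] + [v_0,v_4],
  ∂[v_2,v_3,v_4] = [v_3,v_4] − [v_2,v_4] + [v_2,v_3].
This gives a 10×3 integer matrix of rank 3; reducing to Smith normal form yields diagonal entries (1,1,1).

Computing H_k = (kernel of ∂_k) / (image of ∂_{k+1}):

  H_0: rank C_0 − rank ∂_1 = 8 − 6 = 2, and the invariant factors of ∂_1 are all 1, so H_0 = Z^2.
  H_1: rank ker ∂_1 − rank ∂_2 = (10 − 6) − 3 = 1, and the invariant factors of ∂_2 are all 1, so H_1 = Z.
  H_2: rank ker ∂_2 − rank ∂_3 = (3 − 3) − 0 = 0, and there is no ∂_3, so H_2 = 0.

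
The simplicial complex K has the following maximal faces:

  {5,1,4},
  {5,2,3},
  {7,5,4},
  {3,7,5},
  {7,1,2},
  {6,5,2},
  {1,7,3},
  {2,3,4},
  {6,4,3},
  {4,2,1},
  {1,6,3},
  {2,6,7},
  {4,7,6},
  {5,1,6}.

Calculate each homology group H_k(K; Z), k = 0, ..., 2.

H_0 = Z,  H_1 = Z^2,  H_2 = Z.

Order the vertices as 1 < 2 < 3 < 4 < 5 < 6 < 7. Listing each simplex with vertices in this order, K has dimension 2 with simplices:

  0-simplices (7): [1], [2], [3], [4], [5], [6], [7]
  1-simplices (21): [1,2], [1,3], [1,4], [1,5], [1,6], [1,7], [2,3], [2,4], [2,5], [2,6], [2,7], [3,4], [3,5], [3,6], [3,7], [4,5], [4,6], [4,7], [5,6], [5,7], [6,7]
  2-simplices (14): [1,2,4], [1,2,7], [1,3,6], [1,3,7], [1,4,5], [1,5,6], [2,3,4], [2,3,5], [2,5,6], [2,6,7], [3,4,6], [3,5,7], [4,5,7], [4,6,7]

giving chain groups C_0 ≅ Z^7, C_1 ≅ Z^21, C_2 ≅ Z^14.

∂_1: C_1 → C_0 maps an edge to its endpoints' difference, ∂[p,q] = q − p. For instance
  ∂[4,7] = [7] − [4].
As a 7×21 matrix over Z this has rank 6, with invariant factors (1,1,1,1,1,1).

∂_2: C_2 → C_1 acts by ∂[p,q,r] = [q,r] − [p,r] + [p,q]. For instance
  ∂[1,3,7] = [3,7] − [1,7] + [1,3],
  ∂[2,6,7] = [6,7] − [2,7] + [2,6].
This gives a 21×14 integer matrix of rank 13; reducing to Smith normal form yields diagonal entries (1,1,1,1,1,1,1,1,1,1,1,1,1).

Reading off H_k = ker ∂_k / im ∂_{k+1}:

  H_0: rank C_0 − rank ∂_1 = 7 − 6 = 1, and the invariant factors of ∂_1 are all 1, so H_0 ≅ Z.
  H_1: rank ker ∂_1 − rank ∂_2 = (21 − 6) − 13 = 2, and the invariant factors of ∂_2 are all 1, so H_1 ≅ Z^2.
  H_2: rank ker ∂_2 − rank ∂_3 = (14 − 13) − 0 = 1, and there is no ∂_3, so H_2 ≅ Z.

As a check, the Euler characteristic is 7 − 21 + 14 = 0, which agrees with 1 − 2 + 1 = 0.
(K is a triangulation of the torus T^2.)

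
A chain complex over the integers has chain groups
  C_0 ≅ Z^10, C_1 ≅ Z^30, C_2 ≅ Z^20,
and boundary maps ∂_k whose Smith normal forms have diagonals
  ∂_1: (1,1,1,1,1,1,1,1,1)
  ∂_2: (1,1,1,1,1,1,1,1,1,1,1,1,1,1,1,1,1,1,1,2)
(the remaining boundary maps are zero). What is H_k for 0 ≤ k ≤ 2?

H_0: b_0 = 10 − 0 − 9 = 1; torsion from ∂_1 factors > 1: none. So H_0 = Z.
H_1: b_1 = 30 − 9 − 20 = 1; torsion from ∂_2 factors > 1: [2]. So H_1 = Z ⊕ Z/2Z.
H_2: b_2 = 20 − 20 − 0 = 0; torsion from ∂_3 factors > 1: none. So H_2 = 0.

H_0 = Z,  H_1 = Z ⊕ Z/2Z,  H_2 = 0.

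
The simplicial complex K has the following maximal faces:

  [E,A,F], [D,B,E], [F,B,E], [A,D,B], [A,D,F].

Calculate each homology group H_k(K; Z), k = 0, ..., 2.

H_0 = Z,  H_1 = Z,  H_2 = 0.

K has 5 vertices, 10 edges, 5 triangles.
rank ∂_0 = 0, rank ∂_1 = 4 ⇒ b_0 = 5 − 0 − 4 = 1; all invariant factors of ∂_1 are 1 so no torsion. So H_0 = Z.
rank ∂_1 = 4, rank ∂_2 = 5 ⇒ b_1 = 10 − 4 − 5 = 1; all invariant factors of ∂_2 are 1 so no torsion. So H_1 = Z.
rank ∂_2 = 5, rank ∂_3 = 0 ⇒ b_2 = 5 − 5 − 0 = 0. So H_2 = 0.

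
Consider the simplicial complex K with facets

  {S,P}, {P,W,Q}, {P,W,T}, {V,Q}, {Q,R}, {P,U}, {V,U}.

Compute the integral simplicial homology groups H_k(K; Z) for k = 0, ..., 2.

H_0 ≅ Z,  H_1 ≅ Z,  H_2 = 0.

Order the vertices as P < Q < R < S < T < U < V < W. Listing each simplex with vertices in this order, K has dimension 2 with simplices:

  0-simplices (8): P, Q, R, S, T, U, V, W
  1-simplices (10): PQ, PS, PT, PU, PW, QR, QV, QW, TW, UV
  2-simplices (2): PQW, PTW

Hence C_0 ≅ Z^8, C_1 ≅ Z^10, C_2 ≅ Z^2.

∂_1: C_1 → C_0 is given by ∂[p,q] = [q] − [p].
As a 8×10 matrix over Z this has rank 7, with invariant factors (1,1,1,1,1,1,1).

The boundary map ∂_2: C_2 → C_1 maps a triangle to the signed sum of its edges. For instance
  ∂PTW = TW − PW + PT,
  ∂PQW = QW − PW + PQ.
The 10×2 boundary matrix has rank 2 and Smith normal form diag(1,1).

Computing H_k = (kernel of ∂_k) / (image of ∂_{k+1}):

  H_0: rank C_0 − rank ∂_1 = 8 − 7 = 1, and the invariant factors of ∂_1 are all 1, so H_0 ≅ Z.
  H_1: rank ker ∂_1 − rank ∂_2 = (10 − 7) − 2 = 1, and the invariant factors of ∂_2 are all 1, so H_1 ≅ Z.
  H_2: rank ker ∂_2 − rank ∂_3 = (2 − 2) − 0 = 0, and there is no ∂_3, so H_2 ≅ 0.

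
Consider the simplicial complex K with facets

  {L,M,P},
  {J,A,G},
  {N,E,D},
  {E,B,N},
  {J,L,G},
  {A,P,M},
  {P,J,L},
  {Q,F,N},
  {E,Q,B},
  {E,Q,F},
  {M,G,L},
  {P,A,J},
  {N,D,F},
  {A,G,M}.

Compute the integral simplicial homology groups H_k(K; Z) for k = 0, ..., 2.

Order the vertices as A < B < D < E < F < G < J < L < M < N < P < Q. Listing each simplex with vertices in this order, K has dimension 2 with simplices:

  0-simplices (12): A, B, D, E, F, G, J, L, M, N, P, Q
  1-simplices (24): AG, AJ, AM, AP, BE, BN, BQ, DE, DF, DN, EF, EN, EQ, FN, FQ, GJ, GL, GM, JL, JP, LM, LP, MP, NQ
  2-simplices (14): AGJ, AGM, AJP, AMP, BEN, BEQ, DEN, DFN, EFQ, FNQ, GJL, GLM, JLP, LMP

Hence C_0 ≅ Z^12, C_1 ≅ Z^24, C_2 ≅ Z^14.

The boundary map ∂_1: C_1 → C_0 sends each edge [p,q] (with p < q) to q − p. For instance
  ∂GM = M − G.
The 12×24 boundary matrix has rank 10 and Smith normal form diag(1,1,1,1,1,1,1,1,1,1).

The boundary map ∂_2: C_2 → C_1 maps a triangle to the signed sum of its edges. For instance
  ∂JLP = LP − JP + JL,
  ∂FNQ = NQ − FQ + FN.
As a 24×14 matrix over Z this has rank 13, with invariant factors (1,1,1,1,1,1,1,1,1,1,1,1,1).

Reading off H_k = ker ∂_k / im ∂_{k+1}:

  H_0: rank C_0 − rank ∂_1 = 12 − 10 = 2, and the invariant factors of ∂_1 are all 1, so H_0 = Z^2.
  H_1: rank ker ∂_1 − rank ∂_2 = (24 − 10) − 13 = 1, and the invariant factors of ∂_2 are all 1, so H_1 = Z.
  H_2: rank ker ∂_2 − rank ∂_3 = (14 − 13) − 0 = 1, and there is no ∂_3, so H_2 = Z.

(K is a triangulation of the disjoint union of the cylinder S^1 x I and the 2-sphere S^2.)

H_0 = Z^2,  H_1 = Z,  H_2 = Z.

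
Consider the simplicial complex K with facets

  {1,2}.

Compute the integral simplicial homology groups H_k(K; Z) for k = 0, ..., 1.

Fix the vertex order 1 < 2 and write every simplex with vertices in increasing order. Then dim K = 1 and the simplices of K are:

  0-simplices (2): [1], [2]
  1-simplices (1): [1,2]

Hence C_0 ≅ Z^2, C_1 ≅ Z^1.

The boundary map ∂_1: C_1 → C_0 maps an edge to its endpoints' difference, ∂[p,q] = q − p. For instance
  ∂[1,2] = [2] − [1].
This gives a 2×1 integer matrix of rank 1; reducing to Smith normal form yields diagonal entries (1).

Reading off H_k = ker ∂_k / im ∂_{k+1}:

  H_0: rank C_0 − rank ∂_1 = 2 − 1 = 1, and the invariant factors of ∂_1 are all 1, so H_0 ≅ Z.
  H_1: rank ker ∂_1 − rank ∂_2 = (1 − 1) − 0 = 0, and there is no ∂_2, so H_1 ≅ 0.

(K is a triangulation of the 1-simplex.)

H_0 = Z,  H_1 = 0.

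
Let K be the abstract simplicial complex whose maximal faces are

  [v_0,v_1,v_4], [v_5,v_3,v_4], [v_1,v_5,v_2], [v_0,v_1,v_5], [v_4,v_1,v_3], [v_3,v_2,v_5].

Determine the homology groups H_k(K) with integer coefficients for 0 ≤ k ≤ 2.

H_0 ≅ Z,  H_1 ≅ Z,  H_2 = 0.

Fix the vertex order v_0 < v_1 < v_2 < v_3 < v_4 < v_5 and write every simplex with vertices in increasing order. Then dim K = 2 and the simplices of K are:

  0-simplices (6): [v_0], [v_1], [v_2], [v_3], [v_4], [v_5]
  1-simplices (12): [v_0,v_1], [v_0,v_4], [v_0,v_5], [v_1,v_2], [v_1,v_3], [v_1,v_4], [v_1,v_5], [v_2,v_3], [v_2,v_5], [v_3,v_4], [v_3,v_5], [v_4,v_5]
  2-simplices (6): [v_0,v_1,v_4], [v_0,v_1,v_5], [v_1,v_2,v_5], [v_1,v_3,v_4], [v_2,v_3,v_5], [v_3,v_4,v_5]

Hence C_0 ≅ Z^6, C_1 ≅ Z^12, C_2 ≅ Z^6.

Boundary ∂_1: C_1 → C_0 sends each edge [p,q] (with p < q) to q − p.
As a 6×12 matrix over Z this has rank 5, with invariant factors (1,1,1,1,1).

The boundary map ∂_2: C_2 → C_1 maps a triangle to the signed sum of its edges. For instance
  ∂[v_0,v_1,v_4] = [v_1,v_4] − [v_0,v_4] + [v_0,v_1],
  ∂[v_2,v_3,v_5] = [v_3,v_5] − [v_2,v_5] + [v_2,v_3].
As a 12×6 matrix over Z this has rank 6, with invariant factors (1,1,1,1,1,1).

Computing H_k = (kernel of ∂_k) / (image of ∂_{k+1}):

  H_0: rank C_0 − rank ∂_1 = 6 − 5 = 1, and the invariant factors of ∂_1 are all 1, so H_0 = Z.
  H_1: rank ker ∂_1 − rank ∂_2 = (12 − 5) − 6 = 1, and the invariant factors of ∂_2 are all 1, so H_1 = Z.
  H_2: rank ker ∂_2 − rank ∂_3 = (6 − 6) − 0 = 0, and there is no ∂_3, so H_2 = 0.

As a check, the Euler characteristic is 6 − 12 + 6 = 0, which agrees with 1 − 1 + 0 = 0.
(K is a triangulation of the cylinder S^1 x I.)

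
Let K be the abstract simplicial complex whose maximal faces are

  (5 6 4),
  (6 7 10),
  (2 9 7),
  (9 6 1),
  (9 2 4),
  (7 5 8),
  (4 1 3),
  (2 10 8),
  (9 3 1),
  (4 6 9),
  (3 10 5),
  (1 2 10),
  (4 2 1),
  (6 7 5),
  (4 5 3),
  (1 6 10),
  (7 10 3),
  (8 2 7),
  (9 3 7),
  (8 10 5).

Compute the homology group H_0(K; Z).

H_0 ≅ Z.

Take the total order 1 < 2 < 3 < 4 < 5 < 6 < 7 < 8 < 9 < 10 on the vertex set. Then K (dimension 2) consists of the simplices:

  0-simplices (10): [1], [2], [3], [4], [5], [6], [7], [8], [9], [10]
  1-simplices (30): (30 of them)
  2-simplices (20): (20 of them)

so the chain groups are C_0 ≅ Z^10, C_1 ≅ Z^30, C_2 ≅ Z^20.

∂_1: C_1 → C_0 maps an edge to its endpoints' difference, ∂[p,q] = q − p. For instance
  ∂[7,10] = [10] − [7].
As a 10×30 matrix over Z this has rank 9, with invariant factors (1,1,1,1,1,1,1,1,1).

The boundary map ∂_2: C_2 → C_1 acts by ∂[p,q,r] = [q,r] − [p,r] + [p,q]. For instance
  ∂[1,2,4] = [2,4] − [1,4] + [1,2],
  ∂[1,2,10] = [2,10] − [1,10] + [1,2].
This gives a 30×20 integer matrix of rank 20; reducing to Smith normal form yields diagonal entries (1,1,1,1,1,1,1,1,1,1,1,1,1,1,1,1,1,1,1,2).

From H_k ≅ ker(∂_k) / im(∂_{k+1}) we obtain:

  H_0: rank C_0 − rank ∂_1 = 10 − 9 = 1, and the invariant factors of ∂_1 are all 1, so H_0 = Z.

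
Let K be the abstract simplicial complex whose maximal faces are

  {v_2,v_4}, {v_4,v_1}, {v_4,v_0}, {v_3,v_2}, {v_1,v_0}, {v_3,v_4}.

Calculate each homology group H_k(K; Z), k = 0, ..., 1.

Order the vertices as v_0 < v_1 < v_2 < v_3 < v_4. Listing each simplex with vertices in this order, K has dimension 1 with simplices:

  0-simplices (5): [v_0], [v_1], [v_2], [v_3], [v_4]
  1-simplices (6): [v_0,v_1], [v_0,v_4], [v_1,v_4], [v_2,v_3], [v_2,v_4], [v_3,v_4]

Hence C_0 ≅ Z^5, C_1 ≅ Z^6.

∂_1: C_1 → C_0 maps an edge to its endpoints' difference, ∂[p,q] = q − p. For instance
  ∂[v_0,v_1] = [v_1] − [v_0].
This gives a 5×6 integer matrix of rank 4; reducing to Smith normal form yields diagonal entries (1,1,1,1).

Reading off H_k = ker ∂_k / im ∂_{k+1}:

  H_0: rank C_0 − rank ∂_1 = 5 − 4 = 1, and the invariant factors of ∂_1 are all 1, so H_0 = Z.
  H_1: rank ker ∂_1 − rank ∂_2 = (6 − 4) − 0 = 2, and there is no ∂_2, so H_1 = Z^2.

As a check, the Euler characteristic is 5 − 6 = -1, which agrees with 1 − 2 = -1.

H_0 ≅ Z,  H_1 ≅ Z^2.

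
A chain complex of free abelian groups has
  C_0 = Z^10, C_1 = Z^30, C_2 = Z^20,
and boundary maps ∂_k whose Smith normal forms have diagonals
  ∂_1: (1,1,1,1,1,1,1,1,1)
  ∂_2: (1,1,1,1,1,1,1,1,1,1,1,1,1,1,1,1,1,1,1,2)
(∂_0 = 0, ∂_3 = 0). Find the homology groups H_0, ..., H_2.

H_0 ≅ Z,  H_1 ≅ Z ⊕ Z/2,  H_2 = 0.

H_0: b_0 = 10 − 0 − 9 = 1; torsion from ∂_1 factors > 1: none. So H_0 ≅ Z.
H_1: b_1 = 30 − 9 − 20 = 1; torsion from ∂_2 factors > 1: [2]. So H_1 ≅ Z ⊕ Z/2.
H_2: b_2 = 20 − 20 − 0 = 0; torsion from ∂_3 factors > 1: none. So H_2 ≅ 0.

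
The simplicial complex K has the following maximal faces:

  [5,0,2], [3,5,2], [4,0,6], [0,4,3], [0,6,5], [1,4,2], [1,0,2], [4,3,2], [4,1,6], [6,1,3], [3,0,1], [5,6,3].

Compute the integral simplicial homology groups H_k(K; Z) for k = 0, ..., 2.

H_0 = Z,  H_1 = Z_2,  H_2 = 0.

K has 7 vertices, 18 edges, 12 triangles.
rank ∂_0 = 0, rank ∂_1 = 6 ⇒ b_0 = 7 − 0 − 6 = 1; all invariant factors of ∂_1 are 1 so no torsion. So H_0 = Z.
rank ∂_1 = 6, rank ∂_2 = 12 ⇒ b_1 = 18 − 6 − 12 = 0; ∂_2 has invariant factor(s) [2] giving torsion. So H_1 = Z_2.
rank ∂_2 = 12, rank ∂_3 = 0 ⇒ b_2 = 12 − 12 − 0 = 0. So H_2 = 0.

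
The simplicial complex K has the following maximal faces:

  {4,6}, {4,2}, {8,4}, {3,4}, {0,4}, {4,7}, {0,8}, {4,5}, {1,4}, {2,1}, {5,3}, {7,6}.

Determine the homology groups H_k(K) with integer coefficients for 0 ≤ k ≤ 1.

We work with the vertex ordering 0 < 1 < 2 < 3 < 4 < 5 < 6 < 7 < 8. The simplices of K, each written with vertices in increasing order, are:

  0-simplices (9): [0], [1], [2], [3], [4], [5], [6], [7], [8]
  1-simplices (12): [0,4], [0,8], [1,2], [1,4], [2,4], [3,4], [3,5], [4,5], [4,6], [4,7], [4,8], [6,7]

giving chain groups C_0 ≅ Z^9, C_1 ≅ Z^12.

Boundary ∂_1: C_1 → C_0 maps an edge to its endpoints' difference, ∂[p,q] = q − p. For instance
  ∂[6,7] = [7] − [6].
As a 9×12 matrix over Z this has rank 8, with invariant factors (1,1,1,1,1,1,1,1).

From H_k ≅ ker(∂_k) / im(∂_{k+1}) we obtain:

  H_0: rank C_0 − rank ∂_1 = 9 − 8 = 1, and the invariant factors of ∂_1 are all 1, so H_0 = Z.
  H_1: rank ker ∂_1 − rank ∂_2 = (12 − 8) − 0 = 4, and there is no ∂_2, so H_1 = Z^4.

(K is a triangulation of a wedge of 4 circles.)

H_0 ≅ Z,  H_1 ≅ Z^4.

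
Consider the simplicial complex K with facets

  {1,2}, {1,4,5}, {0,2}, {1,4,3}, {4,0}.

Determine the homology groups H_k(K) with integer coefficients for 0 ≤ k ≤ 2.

H_0 ≅ Z,  H_1 ≅ Z,  H_2 = 0.

Order the vertices as 0 < 1 < 2 < 3 < 4 < 5. Listing each simplex with vertices in this order, K has dimension 2 with simplices:

  0-simplices (6): [0], [1], [2], [3], [4], [5]
  1-simplices (8): [0,2], [0,4], [1,2], [1,3], [1,4], [1,5], [3,4], [4,5]
  2-simplices (2): [1,3,4], [1,4,5]

Hence C_0 ≅ Z^6, C_1 ≅ Z^8, C_2 ≅ Z^2.

∂_1: C_1 → C_0 maps an edge to its endpoints' difference, ∂[p,q] = q − p. For instance
  ∂[4,5] = [5] − [4].
This gives a 6×8 integer matrix of rank 5; reducing to Smith normal form yields diagonal entries (1,1,1,1,1).

The boundary map ∂_2: C_2 → C_1 sends each 2-simplex [p,q,r] to [q,r] − [p,r] + [p,q]. For instance
  ∂[1,3,4] = [3,4] − [1,4] + [1,3],
  ∂[1,4,5] = [4,5] − [1,5] + [1,4].
This gives a 8×2 integer matrix of rank 2; reducing to Smith normal form yields diagonal entries (1,1).

Now H_k = ker ∂_k / im ∂_{k+1}, so:

  H_0: rank C_0 − rank ∂_1 = 6 − 5 = 1, and the invariant factors of ∂_1 are all 1, so H_0 = Z.
  H_1: rank ker ∂_1 − rank ∂_2 = (8 − 5) − 2 = 1, and the invariant factors of ∂_2 are all 1, so H_1 = Z.
  H_2: rank ker ∂_2 − rank ∂_3 = (2 − 2) − 0 = 0, and there is no ∂_3, so H_2 = 0.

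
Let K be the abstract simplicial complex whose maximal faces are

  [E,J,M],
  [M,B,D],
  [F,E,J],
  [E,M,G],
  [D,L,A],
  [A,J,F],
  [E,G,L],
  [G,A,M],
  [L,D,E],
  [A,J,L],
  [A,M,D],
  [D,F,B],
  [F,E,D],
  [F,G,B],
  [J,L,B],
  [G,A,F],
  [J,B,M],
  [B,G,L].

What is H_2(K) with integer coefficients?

H_2 ≅ Z.

Order the vertices as A < B < D < E < F < G < J < L < M. Listing each simplex with vertices in this order, K has dimension 2 with simplices:

  0-simplices (9): A, B, D, E, F, G, J, L, M
  1-simplices (27): AD, AF, AG, AJ, AL, AM, BD, BF, BG, BJ, BL, BM, DE, DF, DL, DM, EF, EG, EJ, EL, EM, FG, FJ, GL, GM, JL, JM
  2-simplices (18): ADL, ADM, AFG, AFJ, AGM, AJL, BDF, BDM, BFG, BGL, BJL, BJM, DEF, DEL, EFJ, EGL, EGM, EJM

so the chain groups are C_0 ≅ Z^9, C_1 ≅ Z^27, C_2 ≅ Z^18.

∂_1: C_1 → C_0 is given by ∂[p,q] = [q] − [p].
The resulting 9×27 matrix has rank 8, and its Smith normal form has invariant factors (1,1,1,1,1,1,1,1).

The boundary map ∂_2: C_2 → C_1 sends each 2-simplex [p,q,r] to [q,r] − [p,r] + [p,q]. For instance
  ∂DEF = EF − DF + DE,
  ∂EJM = JM − EM + EJ.
This gives a 27×18 integer matrix of rank 17; reducing to Smith normal form yields diagonal entries (1,1,1,1,1,1,1,1,1,1,1,1,1,1,1,1,1).

Reading off H_k = ker ∂_k / im ∂_{k+1}:

  H_2: rank ker ∂_2 − rank ∂_3 = (18 − 17) − 0 = 1, and there is no ∂_3, so H_2 = Z.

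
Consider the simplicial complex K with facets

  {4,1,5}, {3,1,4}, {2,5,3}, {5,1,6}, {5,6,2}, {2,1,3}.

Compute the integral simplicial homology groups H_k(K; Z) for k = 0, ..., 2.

H_0 ≅ Z,  H_1 ≅ Z,  H_2 = 0.

Fix the vertex order 1 < 2 < 3 < 4 < 5 < 6 and write every simplex with vertices in increasing order. Then dim K = 2 and the simplices of K are:

  0-simplices (6): [1], [2], [3], [4], [5], [6]
  1-simplices (12): [1,2], [1,3], [1,4], [1,5], [1,6], [2,3], [2,5], [2,6], [3,4], [3,5], [4,5], [5,6]
  2-simplices (6): [1,2,3], [1,3,4], [1,4,5], [1,5,6], [2,3,5], [2,5,6]

giving chain groups C_0 ≅ Z^6, C_1 ≅ Z^12, C_2 ≅ Z^6.

∂_1: C_1 → C_0 is given by ∂[p,q] = [q] − [p].
The 6×12 boundary matrix has rank 5 and Smith normal form diag(1,1,1,1,1).

Boundary ∂_2: C_2 → C_1 acts by ∂[p,q,r] = [q,r] − [p,r] + [p,q]. For instance
  ∂[2,3,5] = [3,5] − [2,5] + [2,3],
  ∂[1,4,5] = [4,5] − [1,5] + [1,4].
The 12×6 boundary matrix has rank 6 and Smith normal form diag(1,1,1,1,1,1).

Computing H_k = (kernel of ∂_k) / (image of ∂_{k+1}):

  H_0: rank C_0 − rank ∂_1 = 6 − 5 = 1, and the invariant factors of ∂_1 are all 1, so H_0 ≅ Z.
  H_1: rank ker ∂_1 − rank ∂_2 = (12 − 5) − 6 = 1, and the invariant factors of ∂_2 are all 1, so H_1 ≅ Z.
  H_2: rank ker ∂_2 − rank ∂_3 = (6 − 6) − 0 = 0, and there is no ∂_3, so H_2 ≅ 0.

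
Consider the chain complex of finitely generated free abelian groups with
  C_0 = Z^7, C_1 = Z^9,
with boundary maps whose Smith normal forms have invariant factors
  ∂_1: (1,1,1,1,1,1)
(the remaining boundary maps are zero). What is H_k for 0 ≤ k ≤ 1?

H_0 = Z,  H_1 = Z^3.

H_0: b_0 = 7 − 0 − 6 = 1; torsion from ∂_1 factors > 1: none. So H_0 = Z.
H_1: b_1 = 9 − 6 − 0 = 3; torsion from ∂_2 factors > 1: none. So H_1 = Z^3.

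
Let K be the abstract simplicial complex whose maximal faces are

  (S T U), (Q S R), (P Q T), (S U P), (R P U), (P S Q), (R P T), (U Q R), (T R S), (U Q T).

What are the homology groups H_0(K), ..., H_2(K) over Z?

H_0 ≅ Z,  H_1 ≅ Z/2Z,  H_2 = 0.

We work with the vertex ordering P < Q < R < S < T < U. The simplices of K, each written with vertices in increasing order, are:

  0-simplices (6): P, Q, R, S, T, U
  1-simplices (15): PQ, PR, PS, PT, PU, QR, QS, QT, QU, RS, RT, RU, ST, SU, TU
  2-simplices (10): PQS, PQT, PRT, PRU, PSU, QRS, QRU, QTU, RST, STU

so the chain groups are C_0 ≅ Z^6, C_1 ≅ Z^15, C_2 ≅ Z^10.

Boundary ∂_1: C_1 → C_0 maps an edge to its endpoints' difference, ∂[p,q] = q − p. For instance
  ∂SU = U − S.
As a 6×15 matrix over Z this has rank 5, with invariant factors (1,1,1,1,1).

The boundary map ∂_2: C_2 → C_1 sends each 2-simplex [p,q,r] to [q,r] − [p,r] + [p,q]. For instance
  ∂PQS = QS − PS + PQ,
  ∂PRT = RT − PT + PR.
As a 15×10 matrix over Z this has rank 10, with invariant factors (1,1,1,1,1,1,1,1,1,2).

Computing H_k = (kernel of ∂_k) / (image of ∂_{k+1}):

  H_0: rank C_0 − rank ∂_1 = 6 − 5 = 1, and the invariant factors of ∂_1 are all 1, so H_0 = Z.
  H_1: rank ker ∂_1 − rank ∂_2 = (15 − 5) − 10 = 0, and ∂_2 has invariant factor 2 > 1, so H_1 = Z/2Z.
  H_2: rank ker ∂_2 − rank ∂_3 = (10 − 10) − 0 = 0, and there is no ∂_3, so H_2 = 0.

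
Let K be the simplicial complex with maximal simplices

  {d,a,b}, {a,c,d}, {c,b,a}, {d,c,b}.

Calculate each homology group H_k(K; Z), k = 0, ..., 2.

Take the total order a < b < c < d on the vertex set. Then K (dimension 2) consists of the simplices:

  0-simplices (4): a, b, c, d
  1-simplices (6): ab, ac, ad, bc, bd, cd
  2-simplices (4): abc, abd, acd, bcd

Hence C_0 ≅ Z^4, C_1 ≅ Z^6, C_2 ≅ Z^4.

Boundary ∂_1: C_1 → C_0 sends each edge [p,q] (with p < q) to q − p.
This gives a 4×6 integer matrix of rank 3; reducing to Smith normal form yields diagonal entries (1,1,1).

∂_2: C_2 → C_1 maps a triangle to the signed sum of its edges. For instance
  ∂abd = bd − ad + ab,
  ∂acd = cd − ad + ac.
The 6×4 boundary matrix has rank 3 and Smith normal form diag(1,1,1).

Reading off H_k = ker ∂_k / im ∂_{k+1}:

  H_0: rank C_0 − rank ∂_1 = 4 − 3 = 1, and the invariant factors of ∂_1 are all 1, so H_0 ≅ Z.
  H_1: rank ker ∂_1 − rank ∂_2 = (6 − 3) − 3 = 0, and the invariant factors of ∂_2 are all 1, so H_1 ≅ 0.
  H_2: rank ker ∂_2 − rank ∂_3 = (4 − 3) − 0 = 1, and there is no ∂_3, so H_2 ≅ Z.

H_0 = Z,  H_1 = 0,  H_2 = Z.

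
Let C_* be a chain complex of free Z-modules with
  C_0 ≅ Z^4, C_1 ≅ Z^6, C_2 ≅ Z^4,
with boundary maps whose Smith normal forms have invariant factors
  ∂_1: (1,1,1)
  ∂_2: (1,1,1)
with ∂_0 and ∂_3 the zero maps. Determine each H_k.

H_0 ≅ Z,  H_1 = 0,  H_2 ≅ Z.

H_0: b_0 = 4 − 0 − 3 = 1; torsion from ∂_1 factors > 1: none. So H_0 ≅ Z.
H_1: b_1 = 6 − 3 − 3 = 0; torsion from ∂_2 factors > 1: none. So H_1 ≅ 0.
H_2: b_2 = 4 − 3 − 0 = 1; torsion from ∂_3 factors > 1: none. So H_2 ≅ Z.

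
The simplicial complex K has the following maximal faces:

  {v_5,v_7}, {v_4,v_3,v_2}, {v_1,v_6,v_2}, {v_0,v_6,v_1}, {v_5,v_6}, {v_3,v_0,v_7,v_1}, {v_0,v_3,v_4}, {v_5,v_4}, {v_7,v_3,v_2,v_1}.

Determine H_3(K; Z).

H_3 = 0.

Take the total order v_0 < v_1 < v_2 < v_3 < v_4 < v_5 < v_6 < v_7 on the vertex set. Then K (dimension 3) consists of the simplices:

  0-simplices (8): [v_0], [v_1], [v_2], [v_3], [v_4], [v_5], [v_6], [v_7]
  1-simplices (18): (18 of them)
  2-simplices (11): (11 of them)
  3-simplices (2): [v_0,v_1,v_3,v_7], [v_1,v_2,v_3,v_7]

giving chain groups C_0 ≅ Z^8, C_1 ≅ Z^18, C_2 ≅ Z^11, C_3 ≅ Z^2.

Boundary ∂_1: C_1 → C_0 sends each edge [p,q] (with p < q) to q − p.
As a 8×18 matrix over Z this has rank 7, with invariant factors (1,1,1,1,1,1,1).

∂_2: C_2 → C_1 sends each 2-simplex [p,q,r] to [q,r] − [p,r] + [p,q]. For instance
  ∂[v_2,v_3,v_4] = [v_3,v_4] − [v_2,v_4] + [v_2,v_3],
  ∂[v_0,v_1,v_3] = [v_1,v_3] − [v_0,v_3] + [v_0,v_1].
The 18×11 boundary matrix has rank 9 and Smith normal form diag(1,1,1,1,1,1,1,1,1).

∂_3: C_3 → C_2 sends each 3-simplex σ to the alternating sum Σ_i (−1)^i (σ with its i-th vertex removed). For instance
  ∂[v_0,v_1,v_3,v_7] = [v_1,v_3,v_7] − [v_0,v_3,v_7] + [v_0,v_1,v_7] − [v_0,v_1,v_3],
  ∂[v_1,v_2,v_3,v_7] = [v_2,v_3,v_7] − [v_1,v_3,v_7] + [v_1,v_2,v_7] − [v_1,v_2,v_3].
As a 11×2 matrix over Z this has rank 2, with invariant factors (1,1).

Computing H_k = (kernel of ∂_k) / (image of ∂_{k+1}):

  H_3: rank ker ∂_3 − rank ∂_4 = (2 − 2) − 0 = 0, and there is no ∂_4, so H_3 = 0.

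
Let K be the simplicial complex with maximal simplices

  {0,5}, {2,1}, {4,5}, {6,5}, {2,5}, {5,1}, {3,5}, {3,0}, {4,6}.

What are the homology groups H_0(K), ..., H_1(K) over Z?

Fix the vertex order 0 < 1 < 2 < 3 < 4 < 5 < 6 and write every simplex with vertices in increasing order. Then dim K = 1 and the simplices of K are:

  0-simplices (7): [0], [1], [2], [3], [4], [5], [6]
  1-simplices (9): [0,3], [0,5], [1,2], [1,5], [2,5], [3,5], [4,5], [4,6], [5,6]

so the chain groups are C_0 ≅ Z^7, C_1 ≅ Z^9.

∂_1: C_1 → C_0 sends each edge [p,q] (with p < q) to q − p. For instance
  ∂[5,6] = [6] − [5].
This gives a 7×9 integer matrix of rank 6; reducing to Smith normal form yields diagonal entries (1,1,1,1,1,1).

Reading off H_k = ker ∂_k / im ∂_{k+1}:

  H_0: rank C_0 − rank ∂_1 = 7 − 6 = 1, and the invariant factors of ∂_1 are all 1, so H_0 = Z.
  H_1: rank ker ∂_1 − rank ∂_2 = (9 − 6) − 0 = 3, and there is no ∂_2, so H_1 = Z^3.

H_0 = Z,  H_1 = Z^3.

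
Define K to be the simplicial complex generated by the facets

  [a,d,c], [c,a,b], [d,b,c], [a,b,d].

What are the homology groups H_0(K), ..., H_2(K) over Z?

H_0 ≅ Z,  H_1 = 0,  H_2 ≅ Z.

Take the total order a < b < c < d on the vertex set. Then K (dimension 2) consists of the simplices:

  0-simplices (4): a, b, c, d
  1-simplices (6): ab, ac, ad, bc, bd, cd
  2-simplices (4): abc, abd, acd, bcd

giving chain groups C_0 ≅ Z^4, C_1 ≅ Z^6, C_2 ≅ Z^4.

∂_1: C_1 → C_0 is given by ∂[p,q] = [q] − [p].
The resulting 4×6 matrix has rank 3, and its Smith normal form has invariant factors (1,1,1).

The boundary map ∂_2: C_2 → C_1 maps a triangle to the signed sum of its edges. For instance
  ∂bcd = cd − bd + bc,
  ∂abd = bd − ad + ab.
The resulting 6×4 matrix has rank 3, and its Smith normal form has invariant factors (1,1,1).

Now H_k = ker ∂_k / im ∂_{k+1}, so:

  H_0: rank C_0 − rank ∂_1 = 4 − 3 = 1, and the invariant factors of ∂_1 are all 1, so H_0 ≅ Z.
  H_1: rank ker ∂_1 − rank ∂_2 = (6 − 3) − 3 = 0, and the invariant factors of ∂_2 are all 1, so H_1 ≅ 0.
  H_2: rank ker ∂_2 − rank ∂_3 = (4 − 3) − 0 = 1, and there is no ∂_3, so H_2 ≅ Z.

As a check, the Euler characteristic is 4 − 6 + 4 = 2, which agrees with 1 − 0 + 1 = 2.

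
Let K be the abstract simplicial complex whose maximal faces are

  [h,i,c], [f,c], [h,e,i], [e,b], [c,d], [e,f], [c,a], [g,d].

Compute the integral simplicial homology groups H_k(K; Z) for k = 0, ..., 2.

H_0 = Z,  H_1 = Z,  H_2 = 0.

Fix the vertex order a < b < c < d < e < f < g < h < i and write every simplex with vertices in increasing order. Then dim K = 2 and the simplices of K are:

  0-simplices (9): a, b, c, d, e, f, g, h, i
  1-simplices (11): ac, be, cd, cf, ch, ci, dg, ef, eh, ei, hi
  2-simplices (2): chi, ehi

giving chain groups C_0 ≅ Z^9, C_1 ≅ Z^11, C_2 ≅ Z^2.

∂_1: C_1 → C_0 is given by ∂[p,q] = [q] − [p]. For instance
  ∂ef = f − e.
The resulting 9×11 matrix has rank 8, and its Smith normal form has invariant factors (1,1,1,1,1,1,1,1).

Boundary ∂_2: C_2 → C_1 sends each 2-simplex [p,q,r] to [q,r] − [p,r] + [p,q]. For instance
  ∂chi = hi − ci + ch,
  ∂ehi = hi − ei + eh.
This gives a 11×2 integer matrix of rank 2; reducing to Smith normal form yields diagonal entries (1,1).

Now H_k = ker ∂_k / im ∂_{k+1}, so:

  H_0: rank C_0 − rank ∂_1 = 9 − 8 = 1, and the invariant factors of ∂_1 are all 1, so H_0 ≅ Z.
  H_1: rank ker ∂_1 − rank ∂_2 = (11 − 8) − 2 = 1, and the invariant factors of ∂_2 are all 1, so H_1 ≅ Z.
  H_2: rank ker ∂_2 − rank ∂_3 = (2 − 2) − 0 = 0, and there is no ∂_3, so H_2 ≅ 0.

As a check, the Euler characteristic is 9 − 11 + 2 = 0, which agrees with 1 − 1 + 0 = 0.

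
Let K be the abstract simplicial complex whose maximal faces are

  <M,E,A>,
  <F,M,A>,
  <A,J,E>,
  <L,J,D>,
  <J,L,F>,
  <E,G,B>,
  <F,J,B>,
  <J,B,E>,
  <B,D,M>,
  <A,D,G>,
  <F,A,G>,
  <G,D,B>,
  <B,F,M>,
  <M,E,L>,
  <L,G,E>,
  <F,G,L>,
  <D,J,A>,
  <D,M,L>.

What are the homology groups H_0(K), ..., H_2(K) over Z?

H_0 = Z,  H_1 = Z^2,  H_2 = Z.

We work with the vertex ordering A < B < D < E < F < G < J < L < M. The simplices of K, each written with vertices in increasing order, are:

  0-simplices (9): A, B, D, E, F, G, J, L, M
  1-simplices (27): AD, AE, AF, AG, AJ, AM, BD, BE, BF, BG, BJ, BM, DG, DJ, DL, DM, EG, EJ, EL, EM, FG, FJ, FL, FM, GL, JL, LM
  2-simplices (18): ADG, ADJ, AEJ, AEM, AFG, AFM, BDG, BDM, BEG, BEJ, BFJ, BFM, DJL, DLM, EGL, ELM, FGL, FJL

giving chain groups C_0 ≅ Z^9, C_1 ≅ Z^27, C_2 ≅ Z^18.

Boundary ∂_1: C_1 → C_0 is given by ∂[p,q] = [q] − [p]. For instance
  ∂EJ = J − E.
The resulting 9×27 matrix has rank 8, and its Smith normal form has invariant factors (1,1,1,1,1,1,1,1).

Boundary ∂_2: C_2 → C_1 sends each 2-simplex [p,q,r] to [q,r] − [p,r] + [p,q]. For instance
  ∂DJL = JL − DL + DJ,
  ∂AEJ = EJ − AJ + AE.
As a 27×18 matrix over Z this has rank 17, with invariant factors (1,1,1,1,1,1,1,1,1,1,1,1,1,1,1,1,1).

From H_k ≅ ker(∂_k) / im(∂_{k+1}) we obtain:

  H_0: rank C_0 − rank ∂_1 = 9 − 8 = 1, and the invariant factors of ∂_1 are all 1, so H_0 ≅ Z.
  H_1: rank ker ∂_1 − rank ∂_2 = (27 − 8) − 17 = 2, and the invariant factors of ∂_2 are all 1, so H_1 ≅ Z^2.
  H_2: rank ker ∂_2 − rank ∂_3 = (18 − 17) − 0 = 1, and there is no ∂_3, so H_2 ≅ Z.

(K is a triangulation of the torus T^2.)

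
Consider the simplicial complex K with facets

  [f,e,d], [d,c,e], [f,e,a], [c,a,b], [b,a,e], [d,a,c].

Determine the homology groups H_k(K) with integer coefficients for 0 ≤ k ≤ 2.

H_0 = Z,  H_1 = Z,  H_2 = 0.

K has 6 vertices, 12 edges, 6 triangles.
rank ∂_0 = 0, rank ∂_1 = 5 ⇒ b_0 = 6 − 0 − 5 = 1; all invariant factors of ∂_1 are 1 so no torsion. So H_0 ≅ Z.
rank ∂_1 = 5, rank ∂_2 = 6 ⇒ b_1 = 12 − 5 − 6 = 1; all invariant factors of ∂_2 are 1 so no torsion. So H_1 ≅ Z.
rank ∂_2 = 6, rank ∂_3 = 0 ⇒ b_2 = 6 − 6 − 0 = 0. So H_2 ≅ 0.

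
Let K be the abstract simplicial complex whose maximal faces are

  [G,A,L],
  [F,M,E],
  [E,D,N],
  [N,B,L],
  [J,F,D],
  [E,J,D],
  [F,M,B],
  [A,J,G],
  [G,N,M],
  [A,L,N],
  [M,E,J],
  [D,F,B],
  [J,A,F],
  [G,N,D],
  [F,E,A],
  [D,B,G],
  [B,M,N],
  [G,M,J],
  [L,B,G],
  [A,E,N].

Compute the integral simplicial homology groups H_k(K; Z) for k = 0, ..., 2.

H_0 ≅ Z,  H_1 ≅ Z ⊕ Z/2,  H_2 = 0.

Fix the vertex order A < B < D < E < F < G < J < L < M < N and write every simplex with vertices in increasing order. Then dim K = 2 and the simplices of K are:

  0-simplices (10): A, B, D, E, F, G, J, L, M, N
  1-simplices (30): AE, AF, AG, AJ, AL, AN, BD, BF, BG, BL, BM, BN, DE, DF, DG, DJ, DN, EF, EJ, EM, EN, FJ, FM, GJ, GL, GM, GN, JM, LN, MN
  2-simplices (20): AEF, AEN, AFJ, AGJ, AGL, ALN, BDF, BDG, BFM, BGL, BLN, BMN, DEJ, DEN, DFJ, DGN, EFM, EJM, GJM, GMN

giving chain groups C_0 ≅ Z^10, C_1 ≅ Z^30, C_2 ≅ Z^20.

Boundary ∂_1: C_1 → C_0 is given by ∂[p,q] = [q] − [p]. For instance
  ∂BF = F − B.
The resulting 10×30 matrix has rank 9, and its Smith normal form has invariant factors (1,1,1,1,1,1,1,1,1).

The boundary map ∂_2: C_2 → C_1 sends each 2-simplex [p,q,r] to [q,r] − [p,r] + [p,q]. For instance
  ∂BGL = GL − BL + BG,
  ∂DFJ = FJ − DJ + DF.
This gives a 30×20 integer matrix of rank 20; reducing to Smith normal form yields diagonal entries (1,1,1,1,1,1,1,1,1,1,1,1,1,1,1,1,1,1,1,2).

Reading off H_k = ker ∂_k / im ∂_{k+1}:

  H_0: rank C_0 − rank ∂_1 = 10 − 9 = 1, and the invariant factors of ∂_1 are all 1, so H_0 = Z.
  H_1: rank ker ∂_1 − rank ∂_2 = (30 − 9) − 20 = 1, and ∂_2 has invariant factor 2 > 1, so H_1 = Z ⊕ Z/2.
  H_2: rank ker ∂_2 − rank ∂_3 = (20 − 20) − 0 = 0, and there is no ∂_3, so H_2 = 0.

As a check, the Euler characteristic is 10 − 30 + 20 = 0, which agrees with 1 − 1 + 0 = 0.
(K is a triangulation of the Klein bottle.)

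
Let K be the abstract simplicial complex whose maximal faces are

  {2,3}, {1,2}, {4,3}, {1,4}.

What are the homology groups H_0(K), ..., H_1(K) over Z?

H_0 ≅ Z,  H_1 ≅ Z.

Order the vertices as 1 < 2 < 3 < 4. Listing each simplex with vertices in this order, K has dimension 1 with simplices:

  0-simplices (4): [1], [2], [3], [4]
  1-simplices (4): [1,2], [1,4], [2,3], [3,4]

giving chain groups C_0 ≅ Z^4, C_1 ≅ Z^4.

Boundary ∂_1: C_1 → C_0 sends each edge [p,q] (with p < q) to q − p. For instance
  ∂[1,2] = [2] − [1].
The 4×4 boundary matrix has rank 3 and Smith normal form diag(1,1,1).

From H_k ≅ ker(∂_k) / im(∂_{k+1}) we obtain:

  H_0: rank C_0 − rank ∂_1 = 4 − 3 = 1, and the invariant factors of ∂_1 are all 1, so H_0 ≅ Z.
  H_1: rank ker ∂_1 − rank ∂_2 = (4 − 3) − 0 = 1, and there is no ∂_2, so H_1 ≅ Z.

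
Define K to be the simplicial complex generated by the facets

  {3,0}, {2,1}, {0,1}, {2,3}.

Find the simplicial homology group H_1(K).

K has 4 vertices, 4 edges.
rank ∂_1 = 3, rank ∂_2 = 0 ⇒ b_1 = 4 − 3 − 0 = 1. So H_1 = Z.

H_1 ≅ Z.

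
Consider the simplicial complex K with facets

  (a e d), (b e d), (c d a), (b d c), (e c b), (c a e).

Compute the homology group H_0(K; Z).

H_0 = Z.

We work with the vertex ordering a < b < c < d < e. The simplices of K, each written with vertices in increasing order, are:

  0-simplices (5): a, b, c, d, e
  1-simplices (9): ac, ad, ae, bc, bd, be, cd, ce, de
  2-simplices (6): acd, ace, ade, bcd, bce, bde

giving chain groups C_0 ≅ Z^5, C_1 ≅ Z^9, C_2 ≅ Z^6.

The boundary map ∂_1: C_1 → C_0 is given by ∂[p,q] = [q] − [p]. For instance
  ∂bd = d − b.
This gives a 5×9 integer matrix of rank 4; reducing to Smith normal form yields diagonal entries (1,1,1,1).

The boundary map ∂_2: C_2 → C_1 acts by ∂[p,q,r] = [q,r] − [p,r] + [p,q]. For instance
  ∂bce = ce − be + bc,
  ∂bcd = cd − bd + bc.
The resulting 9×6 matrix has rank 5, and its Smith normal form has invariant factors (1,1,1,1,1).

Computing H_k = (kernel of ∂_k) / (image of ∂_{k+1}):

  H_0: rank C_0 − rank ∂_1 = 5 − 4 = 1, and the invariant factors of ∂_1 are all 1, so H_0 ≅ Z.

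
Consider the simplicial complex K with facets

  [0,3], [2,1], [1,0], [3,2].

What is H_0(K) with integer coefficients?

H_0 = Z.

Take the total order 0 < 1 < 2 < 3 on the vertex set. Then K (dimension 1) consists of the simplices:

  0-simplices (4): [0], [1], [2], [3]
  1-simplices (4): [0,1], [0,3], [1,2], [2,3]

giving chain groups C_0 ≅ Z^4, C_1 ≅ Z^4.

Boundary ∂_1: C_1 → C_0 sends each edge [p,q] (with p < q) to q − p.
The 4×4 boundary matrix has rank 3 and Smith normal form diag(1,1,1).

From H_k ≅ ker(∂_k) / im(∂_{k+1}) we obtain:

  H_0: rank C_0 − rank ∂_1 = 4 − 3 = 1, and the invariant factors of ∂_1 are all 1, so H_0 ≅ Z.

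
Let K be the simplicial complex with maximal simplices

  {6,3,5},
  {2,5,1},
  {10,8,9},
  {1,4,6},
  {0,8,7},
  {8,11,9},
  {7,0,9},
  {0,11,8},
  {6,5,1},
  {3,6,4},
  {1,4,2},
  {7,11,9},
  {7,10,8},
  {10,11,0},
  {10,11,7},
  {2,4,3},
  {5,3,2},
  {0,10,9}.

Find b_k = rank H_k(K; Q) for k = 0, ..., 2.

b_0 = 2, b_1 = 0, b_2 = 1.

We work with the vertex ordering 0 < 1 < 2 < 3 < 4 < 5 < 6 < 7 < 8 < 9 < 10 < 11. The simplices of K, each written with vertices in increasing order, are:

  0-simplices (12): [0], [1], [2], [3], [4], [5], [6], [7], [8], [9], [10], [11]
  1-simplices (27): (27 of them)
  2-simplices (18): (18 of them)

so the chain groups are C_0 ≅ Z^12, C_1 ≅ Z^27, C_2 ≅ Z^18.

∂_1: C_1 → C_0 sends each edge [p,q] (with p < q) to q − p. For instance
  ∂[1,6] = [6] − [1].
The 12×27 boundary matrix has rank 10 and Smith normal form diag(1,1,1,1,1,1,1,1,1,1).

Boundary ∂_2: C_2 → C_1 sends each 2-simplex [p,q,r] to [q,r] − [p,r] + [p,q]. For instance
  ∂[0,7,9] = [7,9] − [0,9] + [0,7],
  ∂[1,5,6] = [5,6] − [1,6] + [1,5].
The 27×18 boundary matrix has rank 17 and Smith normal form diag(1,1,1,1,1,1,1,1,1,1,1,1,1,1,1,1,2).

Now H_k = ker ∂_k / im ∂_{k+1}, so:

  H_0: rank C_0 − rank ∂_1 = 12 − 10 = 2, and the invariant factors of ∂_1 are all 1, so H_0 = Z^2.
  H_1: rank ker ∂_1 − rank ∂_2 = (27 − 10) − 17 = 0, and ∂_2 has invariant factor 2 > 1, so H_1 = Z/2.
  H_2: rank ker ∂_2 − rank ∂_3 = (18 − 17) − 0 = 1, and there is no ∂_3, so H_2 = Z.

As a check, the Euler characteristic is 12 − 27 + 18 = 3, which agrees with 2 − 0 + 1 = 3.

Hence the Betti numbers are b_0 = 2, b_1 = 0, b_2 = 1.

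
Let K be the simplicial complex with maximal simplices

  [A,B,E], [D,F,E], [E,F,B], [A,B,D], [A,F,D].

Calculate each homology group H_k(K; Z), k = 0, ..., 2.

H_0 ≅ Z,  H_1 ≅ Z,  H_2 = 0.

Order the vertices as A < B < D < E < F. Listing each simplex with vertices in this order, K has dimension 2 with simplices:

  0-simplices (5): A, B, D, E, F
  1-simplices (10): AB, AD, AE, AF, BD, BE, BF, DE, DF, EF
  2-simplices (5): ABD, ABE, ADF, BEF, DEF

Hence C_0 ≅ Z^5, C_1 ≅ Z^10, C_2 ≅ Z^5.

Boundary ∂_1: C_1 → C_0 maps an edge to its endpoints' difference, ∂[p,q] = q − p. For instance
  ∂AB = B − A.
The 5×10 boundary matrix has rank 4 and Smith normal form diag(1,1,1,1).

Boundary ∂_2: C_2 → C_1 maps a triangle to the signed sum of its edges. For instance
  ∂ABD = BD − AD + AB,
  ∂DEF = EF − DF + DE.
As a 10×5 matrix over Z this has rank 5, with invariant factors (1,1,1,1,1).

Computing H_k = (kernel of ∂_k) / (image of ∂_{k+1}):

  H_0: rank C_0 − rank ∂_1 = 5 − 4 = 1, and the invariant factors of ∂_1 are all 1, so H_0 = Z.
  H_1: rank ker ∂_1 − rank ∂_2 = (10 − 4) − 5 = 1, and the invariant factors of ∂_2 are all 1, so H_1 = Z.
  H_2: rank ker ∂_2 − rank ∂_3 = (5 − 5) − 0 = 0, and there is no ∂_3, so H_2 = 0.

As a check, the Euler characteristic is 5 − 10 + 5 = 0, which agrees with 1 − 1 + 0 = 0.
(K is a triangulation of the Möbius band.)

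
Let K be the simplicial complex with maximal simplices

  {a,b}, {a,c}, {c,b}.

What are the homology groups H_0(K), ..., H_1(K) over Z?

Fix the vertex order a < b < c and write every simplex with vertices in increasing order. Then dim K = 1 and the simplices of K are:

  0-simplices (3): a, b, c
  1-simplices (3): ab, ac, bc

Hence C_0 ≅ Z^3, C_1 ≅ Z^3.

Boundary ∂_1: C_1 → C_0 maps an edge to its endpoints' difference, ∂[p,q] = q − p.
As a 3×3 matrix over Z this has rank 2, with invariant factors (1,1).

Reading off H_k = ker ∂_k / im ∂_{k+1}:

  H_0: rank C_0 − rank ∂_1 = 3 − 2 = 1, and the invariant factors of ∂_1 are all 1, so H_0 = Z.
  H_1: rank ker ∂_1 − rank ∂_2 = (3 − 2) − 0 = 1, and there is no ∂_2, so H_1 = Z.

H_0 ≅ Z,  H_1 ≅ Z.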